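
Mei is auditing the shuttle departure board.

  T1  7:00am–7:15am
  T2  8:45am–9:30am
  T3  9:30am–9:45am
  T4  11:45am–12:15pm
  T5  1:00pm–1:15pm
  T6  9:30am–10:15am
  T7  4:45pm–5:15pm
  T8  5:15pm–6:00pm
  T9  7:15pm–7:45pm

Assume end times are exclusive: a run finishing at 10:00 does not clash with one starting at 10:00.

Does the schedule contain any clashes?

Sorted by start: T1, T2, T3, T6, T4, T5, T7, T8, T9.
T2 starts after T1 ends; T1 is clear from here.
T3 starts exactly when T2 ends (back-to-back, no overlap); T2 is clear from here.
T6 starts before T3 ends → T3 and T6 overlap.
That's a conflict, so the schedule is not conflict-free.

Yes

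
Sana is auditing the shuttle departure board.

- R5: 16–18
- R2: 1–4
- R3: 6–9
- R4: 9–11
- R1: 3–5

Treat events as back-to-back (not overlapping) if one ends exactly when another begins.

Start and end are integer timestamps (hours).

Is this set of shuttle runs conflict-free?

Sorted by start: R2, R1, R3, R4, R5.
R1 starts before R2 ends → R2 and R1 overlap.
That's a conflict, so the schedule is not conflict-free.

No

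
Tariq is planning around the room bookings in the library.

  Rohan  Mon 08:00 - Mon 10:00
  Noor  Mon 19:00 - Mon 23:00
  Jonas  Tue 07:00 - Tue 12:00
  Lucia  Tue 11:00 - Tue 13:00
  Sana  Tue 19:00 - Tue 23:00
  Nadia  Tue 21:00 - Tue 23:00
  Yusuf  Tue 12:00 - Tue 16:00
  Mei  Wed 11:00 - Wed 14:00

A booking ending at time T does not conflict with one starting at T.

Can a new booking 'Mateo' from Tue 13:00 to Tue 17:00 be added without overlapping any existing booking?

Rohan: ends Mon 10:00 at or before Mateo starts Tue 13:00 → clear.
Noor: ends Mon 23:00 at or before Mateo starts Tue 13:00 → clear.
Jonas: ends Tue 12:00 at or before Mateo starts Tue 13:00 → clear.
Lucia: ends Tue 13:00 at or before Mateo starts Tue 13:00 → clear.
Yusuf: starts Tue 12:00 before Mateo ends Tue 17:00, and ends Tue 16:00 after Mateo starts Tue 13:00 → overlap.
Sana: starts Tue 19:00 at or after Mateo ends Tue 17:00 → clear.
Nadia: starts Tue 21:00 at or after Mateo ends Tue 17:00 → clear.
Mei: starts Wed 11:00 at or after Mateo ends Tue 17:00 → clear.
Mateo overlaps Yusuf.

No — it overlaps Yusuf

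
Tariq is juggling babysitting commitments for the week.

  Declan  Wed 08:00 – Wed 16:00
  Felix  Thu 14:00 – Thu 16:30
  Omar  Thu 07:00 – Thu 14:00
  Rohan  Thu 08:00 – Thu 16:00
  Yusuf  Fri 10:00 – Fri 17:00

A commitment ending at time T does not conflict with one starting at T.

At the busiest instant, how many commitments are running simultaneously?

Sweep the timeline, counting +1 at each start and −1 at each end (ends before starts at a tie):
Wed 08:00 start Declan → 1
Wed 16:00 end Declan → 0
Thu 07:00 start Omar → 1
Thu 08:00 start Rohan → 2
Thu 14:00 end Omar → 1
Thu 14:00 start Felix → 2
Thu 16:00 end Rohan → 1
Thu 16:30 end Felix → 0
Fri 10:00 start Yusuf → 1
Fri 17:00 end Yusuf → 0
Peak is 2, at Thu 08:00 (Omar, Rohan).

2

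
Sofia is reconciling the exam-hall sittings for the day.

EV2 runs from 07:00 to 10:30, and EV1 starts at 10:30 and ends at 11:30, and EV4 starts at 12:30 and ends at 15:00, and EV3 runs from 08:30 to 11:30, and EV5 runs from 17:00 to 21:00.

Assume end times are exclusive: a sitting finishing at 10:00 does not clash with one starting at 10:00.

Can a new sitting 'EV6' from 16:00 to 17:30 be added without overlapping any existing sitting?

EV2: ends 10:30 at or before EV6 starts 16:00 → clear.
EV3: ends 11:30 at or before EV6 starts 16:00 → clear.
EV1: ends 11:30 at or before EV6 starts 16:00 → clear.
EV4: ends 15:00 at or before EV6 starts 16:00 → clear.
EV5: starts 17:00 before EV6 ends 17:30, and ends 21:00 after EV6 starts 16:00 → overlap.
EV6 overlaps EV5.

No — it overlaps EV5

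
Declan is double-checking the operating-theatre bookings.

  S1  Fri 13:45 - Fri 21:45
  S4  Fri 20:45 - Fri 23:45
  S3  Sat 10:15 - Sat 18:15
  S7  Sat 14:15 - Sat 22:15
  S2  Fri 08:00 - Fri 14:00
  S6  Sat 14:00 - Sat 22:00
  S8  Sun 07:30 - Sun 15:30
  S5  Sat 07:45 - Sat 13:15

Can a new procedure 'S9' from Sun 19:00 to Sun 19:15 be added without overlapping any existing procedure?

S2: ends Fri 14:00 at or before S9 starts Sun 19:00 → clear.
S1: ends Fri 21:45 at or before S9 starts Sun 19:00 → clear.
S4: ends Fri 23:45 at or before S9 starts Sun 19:00 → clear.
S5: ends Sat 13:15 at or before S9 starts Sun 19:00 → clear.
S3: ends Sat 18:15 at or before S9 starts Sun 19:00 → clear.
S6: ends Sat 22:00 at or before S9 starts Sun 19:00 → clear.
S7: ends Sat 22:15 at or before S9 starts Sun 19:00 → clear.
S8: ends Sun 15:30 at or before S9 starts Sun 19:00 → clear.

Yes — the slot is free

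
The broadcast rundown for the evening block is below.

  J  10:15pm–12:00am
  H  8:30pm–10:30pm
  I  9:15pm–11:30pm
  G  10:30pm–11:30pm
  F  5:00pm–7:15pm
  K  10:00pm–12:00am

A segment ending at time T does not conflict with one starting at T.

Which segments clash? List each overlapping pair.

Sorted by start: F, H, I, K, J, G.
H starts after F ends — done with F.
I starts before H ends → H and I overlap.
K starts before H ends → H and K overlap.
J starts before H ends → H and J overlap.
G starts exactly when H ends (back-to-back, no overlap).
K starts before I ends → I and K overlap.
J starts before I ends → I and J overlap.
G starts before I ends → I and G overlap.
J starts before K ends → K and J overlap.
G starts before K ends → K and G overlap.
G starts before J ends → J and G overlap.

G & I, G & J, G & K, H & I, H & J, H & K, I & J, I & K, J & K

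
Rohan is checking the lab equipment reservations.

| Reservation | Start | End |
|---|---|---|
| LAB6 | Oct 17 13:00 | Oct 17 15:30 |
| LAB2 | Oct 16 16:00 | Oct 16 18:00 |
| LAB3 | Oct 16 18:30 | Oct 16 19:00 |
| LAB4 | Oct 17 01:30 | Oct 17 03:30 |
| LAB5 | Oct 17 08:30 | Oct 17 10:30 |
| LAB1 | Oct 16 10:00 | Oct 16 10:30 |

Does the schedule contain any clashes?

Sorted by start: LAB1, LAB2, LAB3, LAB4, LAB5, LAB6.
LAB2 starts after LAB1 ends; LAB1 is clear from here.
LAB3 starts after LAB2 ends; LAB2 is clear from here.
LAB4 starts after LAB3 ends; LAB3 is clear from here.
LAB5 starts after LAB4 ends; LAB4 is clear from here.
LAB6 starts after LAB5 ends.
Every pair is clear; the schedule has no overlaps.

No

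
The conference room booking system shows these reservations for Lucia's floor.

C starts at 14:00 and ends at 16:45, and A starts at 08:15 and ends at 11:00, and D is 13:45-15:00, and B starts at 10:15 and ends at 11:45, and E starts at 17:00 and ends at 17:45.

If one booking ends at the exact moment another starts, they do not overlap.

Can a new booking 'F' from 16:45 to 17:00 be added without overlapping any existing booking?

A: ends 11:00 at or before F starts 16:45 → clear.
B: ends 11:45 at or before F starts 16:45 → clear.
D: ends 15:00 at or before F starts 16:45 → clear.
C: ends 16:45 at or before F starts 16:45 → clear.
E: starts 17:00 at or after F ends 17:00 → clear.

Yes — the slot is free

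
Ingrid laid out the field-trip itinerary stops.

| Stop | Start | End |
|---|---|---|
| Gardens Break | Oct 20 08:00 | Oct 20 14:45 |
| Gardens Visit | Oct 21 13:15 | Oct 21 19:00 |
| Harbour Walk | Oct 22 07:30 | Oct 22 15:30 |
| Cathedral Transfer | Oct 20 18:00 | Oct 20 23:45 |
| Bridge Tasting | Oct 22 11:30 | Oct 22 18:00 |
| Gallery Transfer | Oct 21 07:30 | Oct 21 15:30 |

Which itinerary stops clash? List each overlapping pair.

Bridge Tasting & Harbour Walk, Gallery Transfer & Gardens Visit

Sorted by start: Gardens Break, Cathedral Transfer, Gallery Transfer, Gardens Visit, Harbour Walk, Bridge Tasting.
Cathedral Transfer starts after Gardens Break ends, so Gardens Break has no further overlaps.
Gallery Transfer starts after Cathedral Transfer ends, so Cathedral Transfer has no further overlaps.
Gardens Visit starts before Gallery Transfer ends → Gallery Transfer and Gardens Visit overlap.
Harbour Walk starts after Gallery Transfer ends, so Gallery Transfer has no further overlaps.
Harbour Walk starts after Gardens Visit ends, so Gardens Visit has no further overlaps.
Bridge Tasting starts before Harbour Walk ends → Harbour Walk and Bridge Tasting overlap.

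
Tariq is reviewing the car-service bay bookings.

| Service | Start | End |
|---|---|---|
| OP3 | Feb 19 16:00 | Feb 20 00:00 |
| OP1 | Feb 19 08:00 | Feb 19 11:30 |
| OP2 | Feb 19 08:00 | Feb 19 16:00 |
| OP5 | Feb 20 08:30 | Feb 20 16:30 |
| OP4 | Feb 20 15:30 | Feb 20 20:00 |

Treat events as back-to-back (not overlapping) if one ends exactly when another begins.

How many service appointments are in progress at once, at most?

Sort all start/end points and keep a running count:
Feb 19 08:00 start OP1 → 1
Feb 19 08:00 start OP2 → 2
Feb 19 11:30 end OP1 → 1
Feb 19 16:00 end OP2 → 0
Feb 19 16:00 start OP3 → 1
Feb 20 00:00 end OP3 → 0
Feb 20 08:30 start OP5 → 1
Feb 20 15:30 start OP4 → 2
Feb 20 16:30 end OP5 → 1
Feb 20 20:00 end OP4 → 0
Peak is 2, at Feb 19 08:00 (OP1, OP2).

2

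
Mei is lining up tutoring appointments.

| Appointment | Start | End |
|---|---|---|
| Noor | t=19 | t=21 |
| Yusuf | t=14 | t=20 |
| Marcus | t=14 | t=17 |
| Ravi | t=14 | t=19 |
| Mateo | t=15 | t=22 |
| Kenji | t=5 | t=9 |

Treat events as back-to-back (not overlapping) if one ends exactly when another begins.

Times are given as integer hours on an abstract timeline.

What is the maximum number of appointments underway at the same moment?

Sweep the timeline, counting +1 at each start and −1 at each end (ends before starts at a tie):
t=5 start Kenji → 1
t=9 end Kenji → 0
t=14 start Marcus → 1
t=14 start Ravi → 2
t=14 start Yusuf → 3
t=15 start Mateo → 4
t=17 end Marcus → 3
t=19 end Ravi → 2
t=19 start Noor → 3
t=20 end Yusuf → 2
t=21 end Noor → 1
t=22 end Mateo → 0
Peak is 4, at t=15 (Marcus, Mateo, Ravi, Yusuf).

4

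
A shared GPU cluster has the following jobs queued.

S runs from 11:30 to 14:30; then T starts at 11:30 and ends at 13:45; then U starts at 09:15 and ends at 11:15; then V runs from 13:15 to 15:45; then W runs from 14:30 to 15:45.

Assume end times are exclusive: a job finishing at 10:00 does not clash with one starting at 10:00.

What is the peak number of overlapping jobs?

Sweep the timeline, counting +1 at each start and −1 at each end (ends before starts at a tie):
09:15 start U → 1
11:15 end U → 0
11:30 start S → 1
11:30 start T → 2
13:15 start V → 3
13:45 end T → 2
14:30 end S → 1
14:30 start W → 2
15:45 end V → 1
15:45 end W → 0
Peak is 3, at 13:15 (S, T, V).

3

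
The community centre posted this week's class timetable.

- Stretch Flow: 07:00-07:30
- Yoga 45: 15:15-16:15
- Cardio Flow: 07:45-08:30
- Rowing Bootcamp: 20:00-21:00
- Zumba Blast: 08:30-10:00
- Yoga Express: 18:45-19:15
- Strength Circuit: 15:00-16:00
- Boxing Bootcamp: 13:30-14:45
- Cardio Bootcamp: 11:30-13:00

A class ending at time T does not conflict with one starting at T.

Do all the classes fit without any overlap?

Check each pair: they overlap iff neither finishes before the other starts.
Sorted by start: Stretch Flow, Cardio Flow, Zumba Blast, Cardio Bootcamp, Boxing Bootcamp, Strength Circuit, Yoga 45, Yoga Express, Rowing Bootcamp.
Cardio Flow starts after Stretch Flow ends, so Stretch Flow has no further overlaps.
Zumba Blast starts exactly when Cardio Flow ends (back-to-back, no overlap), so Cardio Flow has no further overlaps.
Cardio Bootcamp starts after Zumba Blast ends, so Zumba Blast has no further overlaps.
Boxing Bootcamp starts after Cardio Bootcamp ends, so Cardio Bootcamp has no further overlaps.
Strength Circuit starts after Boxing Bootcamp ends, so Boxing Bootcamp has no further overlaps.
Yoga 45 starts before Strength Circuit ends → Strength Circuit and Yoga 45 overlap.
That's a conflict, so the schedule is not conflict-free.

No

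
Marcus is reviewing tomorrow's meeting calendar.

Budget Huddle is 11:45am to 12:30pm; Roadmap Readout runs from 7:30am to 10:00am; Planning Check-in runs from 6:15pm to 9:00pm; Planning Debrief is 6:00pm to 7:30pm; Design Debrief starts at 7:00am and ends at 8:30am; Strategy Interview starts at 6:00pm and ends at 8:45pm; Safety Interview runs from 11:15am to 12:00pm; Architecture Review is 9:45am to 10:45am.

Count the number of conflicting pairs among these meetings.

Sorted by start: Design Debrief, Roadmap Readout, Architecture Review, Safety Interview, Budget Huddle, Planning Debrief, Strategy Interview, Planning Check-in.
Roadmap Readout starts before Design Debrief ends → Design Debrief and Roadmap Readout overlap.
Architecture Review starts after Design Debrief ends; Design Debrief is clear from here.
Architecture Review starts before Roadmap Readout ends → Roadmap Readout and Architecture Review overlap.
Safety Interview starts after Roadmap Readout ends; Roadmap Readout is clear from here.
Safety Interview starts after Architecture Review ends; Architecture Review is clear from here.
Budget Huddle starts before Safety Interview ends → Safety Interview and Budget Huddle overlap.
Planning Debrief starts after Safety Interview ends; Safety Interview is clear from here.
Planning Debrief starts after Budget Huddle ends; Budget Huddle is clear from here.
Strategy Interview starts before Planning Debrief ends → Planning Debrief and Strategy Interview overlap.
Planning Check-in starts before Planning Debrief ends → Planning Debrief and Planning Check-in overlap.
Planning Check-in starts before Strategy Interview ends → Strategy Interview and Planning Check-in overlap.
Overlapping pairs: Architecture Review & Roadmap Readout, Budget Huddle & Safety Interview, Design Debrief & Roadmap Readout, Planning Check-in & Planning Debrief, Planning Check-in & Strategy Interview, Planning Debrief & Strategy Interview — 6 in total.

6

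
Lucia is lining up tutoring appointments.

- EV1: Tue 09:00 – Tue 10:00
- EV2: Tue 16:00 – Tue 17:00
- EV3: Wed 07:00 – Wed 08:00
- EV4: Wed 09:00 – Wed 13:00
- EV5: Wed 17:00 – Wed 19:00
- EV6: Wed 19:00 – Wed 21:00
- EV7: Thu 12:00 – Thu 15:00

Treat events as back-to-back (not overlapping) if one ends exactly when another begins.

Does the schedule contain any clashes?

Sorted by start: EV1, EV2, EV3, EV4, EV5, EV6, EV7.
EV2 starts after EV1 ends — done with EV1.
EV3 starts after EV2 ends — done with EV2.
EV4 starts after EV3 ends — done with EV3.
EV5 starts after EV4 ends — done with EV4.
EV6 starts exactly when EV5 ends (back-to-back, no overlap) — done with EV5.
EV7 starts after EV6 ends.
Every pair is clear; the schedule has no overlaps.

No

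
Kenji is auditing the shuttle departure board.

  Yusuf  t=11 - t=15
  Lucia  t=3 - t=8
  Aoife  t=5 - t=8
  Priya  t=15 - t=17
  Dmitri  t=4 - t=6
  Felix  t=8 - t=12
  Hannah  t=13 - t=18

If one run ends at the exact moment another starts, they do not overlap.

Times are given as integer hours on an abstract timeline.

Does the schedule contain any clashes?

Sorted by start: Lucia, Dmitri, Aoife, Felix, Yusuf, Hannah, Priya.
Dmitri starts before Lucia ends → Lucia and Dmitri overlap.
That's a conflict, so the schedule is not conflict-free.

Yes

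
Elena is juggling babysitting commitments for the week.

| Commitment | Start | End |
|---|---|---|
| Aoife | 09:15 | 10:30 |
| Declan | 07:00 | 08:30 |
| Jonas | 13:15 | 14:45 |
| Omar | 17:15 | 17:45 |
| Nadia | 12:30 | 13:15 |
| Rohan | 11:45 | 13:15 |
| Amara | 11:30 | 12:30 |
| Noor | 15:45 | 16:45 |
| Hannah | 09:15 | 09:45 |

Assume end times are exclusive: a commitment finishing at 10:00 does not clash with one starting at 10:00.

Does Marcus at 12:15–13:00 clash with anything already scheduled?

Yes — it overlaps Amara, Nadia, Rohan

Declan: ends 08:30 at or before Marcus starts 12:15 → clear.
Hannah: ends 09:45 at or before Marcus starts 12:15 → clear.
Aoife: ends 10:30 at or before Marcus starts 12:15 → clear.
Amara: starts 11:30 before Marcus ends 13:00, and ends 12:30 after Marcus starts 12:15 → overlap.
Rohan: starts 11:45 before Marcus ends 13:00, and ends 13:15 after Marcus starts 12:15 → overlap.
Nadia: starts 12:30 before Marcus ends 13:00, and ends 13:15 after Marcus starts 12:15 → overlap.
Jonas: starts 13:15 at or after Marcus ends 13:00 → clear.
Noor: starts 15:45 at or after Marcus ends 13:00 → clear.
Omar: starts 17:15 at or after Marcus ends 13:00 → clear.
Marcus overlaps Rohan, Amara, Nadia.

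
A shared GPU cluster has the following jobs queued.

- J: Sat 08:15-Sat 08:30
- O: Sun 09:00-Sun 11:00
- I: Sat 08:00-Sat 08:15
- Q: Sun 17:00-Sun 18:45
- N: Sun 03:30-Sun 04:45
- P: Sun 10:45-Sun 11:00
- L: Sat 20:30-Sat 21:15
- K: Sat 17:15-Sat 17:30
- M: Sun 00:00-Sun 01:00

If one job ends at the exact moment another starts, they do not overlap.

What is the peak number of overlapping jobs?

Sort all start/end points and keep a running count:
Sat 08:00 start I → 1
Sat 08:15 end I → 0
Sat 08:15 start J → 1
Sat 08:30 end J → 0
Sat 17:15 start K → 1
Sat 17:30 end K → 0
Sat 20:30 start L → 1
Sat 21:15 end L → 0
Sun 00:00 start M → 1
Sun 01:00 end M → 0
Sun 03:30 start N → 1
Sun 04:45 end N → 0
Sun 09:00 start O → 1
Sun 10:45 start P → 2
Sun 11:00 end O → 1
Sun 11:00 end P → 0
Sun 17:00 start Q → 1
Sun 18:45 end Q → 0
Peak is 2, at Sun 10:45 (O, P).

2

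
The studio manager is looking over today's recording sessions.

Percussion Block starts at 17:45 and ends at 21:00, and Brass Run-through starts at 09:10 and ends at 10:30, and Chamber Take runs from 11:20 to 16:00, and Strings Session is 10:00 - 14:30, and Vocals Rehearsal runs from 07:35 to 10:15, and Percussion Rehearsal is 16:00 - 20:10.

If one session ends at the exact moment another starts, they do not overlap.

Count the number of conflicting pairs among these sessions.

5

Sorted by start: Vocals Rehearsal, Brass Run-through, Strings Session, Chamber Take, Percussion Rehearsal, Percussion Block.
Brass Run-through starts before Vocals Rehearsal ends → Vocals Rehearsal and Brass Run-through overlap.
Strings Session starts before Vocals Rehearsal ends → Vocals Rehearsal and Strings Session overlap.
Chamber Take starts after Vocals Rehearsal ends — done with Vocals Rehearsal.
Strings Session starts before Brass Run-through ends → Brass Run-through and Strings Session overlap.
Chamber Take starts after Brass Run-through ends — done with Brass Run-through.
Chamber Take starts before Strings Session ends → Strings Session and Chamber Take overlap.
Percussion Rehearsal starts after Strings Session ends — done with Strings Session.
Percussion Rehearsal starts exactly when Chamber Take ends (back-to-back, no overlap) — done with Chamber Take.
Percussion Block starts before Percussion Rehearsal ends → Percussion Rehearsal and Percussion Block overlap.
Overlapping pairs: Brass Run-through & Strings Session, Brass Run-through & Vocals Rehearsal, Chamber Take & Strings Session, Percussion Block & Percussion Rehearsal, Strings Session & Vocals Rehearsal — 5 in total.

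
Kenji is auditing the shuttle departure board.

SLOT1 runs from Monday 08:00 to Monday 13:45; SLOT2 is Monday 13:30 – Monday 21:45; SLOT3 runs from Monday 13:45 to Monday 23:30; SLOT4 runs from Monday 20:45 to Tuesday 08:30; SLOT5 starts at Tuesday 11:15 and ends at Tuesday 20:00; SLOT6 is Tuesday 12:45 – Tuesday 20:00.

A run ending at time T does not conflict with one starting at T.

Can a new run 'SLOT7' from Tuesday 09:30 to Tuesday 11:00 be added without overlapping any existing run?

Yes — the slot is free

SLOT1: ends Monday 13:45 at or before SLOT7 starts Tuesday 09:30 → clear.
SLOT2: ends Monday 21:45 at or before SLOT7 starts Tuesday 09:30 → clear.
SLOT3: ends Monday 23:30 at or before SLOT7 starts Tuesday 09:30 → clear.
SLOT4: ends Tuesday 08:30 at or before SLOT7 starts Tuesday 09:30 → clear.
SLOT5: starts Tuesday 11:15 at or after SLOT7 ends Tuesday 11:00 → clear.
SLOT6: starts Tuesday 12:45 at or after SLOT7 ends Tuesday 11:00 → clear.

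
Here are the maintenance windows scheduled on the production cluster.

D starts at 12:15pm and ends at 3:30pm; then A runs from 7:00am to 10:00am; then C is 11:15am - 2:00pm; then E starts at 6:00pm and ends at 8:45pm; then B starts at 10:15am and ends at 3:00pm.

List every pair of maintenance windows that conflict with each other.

B & C, B & D, C & D

Sorted by start: A, B, C, D, E.
B starts after A ends — done with A.
C starts before B ends → B and C overlap.
D starts before B ends → B and D overlap.
E starts after B ends.
D starts before C ends → C and D overlap.
E starts after C ends.
E starts after D ends.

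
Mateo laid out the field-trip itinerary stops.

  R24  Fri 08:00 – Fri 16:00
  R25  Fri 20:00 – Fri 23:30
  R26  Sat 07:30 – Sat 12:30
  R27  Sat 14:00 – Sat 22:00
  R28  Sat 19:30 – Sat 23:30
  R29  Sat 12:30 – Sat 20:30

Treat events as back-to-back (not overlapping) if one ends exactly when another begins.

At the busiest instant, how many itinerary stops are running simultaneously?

Sort all start/end points and keep a running count:
Fri 08:00 start R24 → 1
Fri 16:00 end R24 → 0
Fri 20:00 start R25 → 1
Fri 23:30 end R25 → 0
Sat 07:30 start R26 → 1
Sat 12:30 end R26 → 0
Sat 12:30 start R29 → 1
Sat 14:00 start R27 → 2
Sat 19:30 start R28 → 3
Sat 20:30 end R29 → 2
Sat 22:00 end R27 → 1
Sat 23:30 end R28 → 0
Peak is 3, at Sat 19:30 (R27, R28, R29).

3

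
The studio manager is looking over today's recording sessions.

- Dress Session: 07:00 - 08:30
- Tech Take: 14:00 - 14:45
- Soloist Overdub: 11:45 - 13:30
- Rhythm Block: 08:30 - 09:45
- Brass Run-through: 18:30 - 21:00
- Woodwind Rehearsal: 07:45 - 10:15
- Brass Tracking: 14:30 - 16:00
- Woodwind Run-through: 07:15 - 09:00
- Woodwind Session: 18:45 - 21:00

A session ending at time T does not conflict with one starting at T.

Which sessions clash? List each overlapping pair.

Sorted by start: Dress Session, Woodwind Run-through, Woodwind Rehearsal, Rhythm Block, Soloist Overdub, Tech Take, Brass Tracking, Brass Run-through, Woodwind Session.
Woodwind Run-through starts before Dress Session ends → Dress Session and Woodwind Run-through overlap.
Woodwind Rehearsal starts before Dress Session ends → Dress Session and Woodwind Rehearsal overlap.
Rhythm Block starts exactly when Dress Session ends (back-to-back, no overlap), so Dress Session has no further overlaps.
Woodwind Rehearsal starts before Woodwind Run-through ends → Woodwind Run-through and Woodwind Rehearsal overlap.
Rhythm Block starts before Woodwind Run-through ends → Woodwind Run-through and Rhythm Block overlap.
Soloist Overdub starts after Woodwind Run-through ends, so Woodwind Run-through has no further overlaps.
Rhythm Block starts before Woodwind Rehearsal ends → Woodwind Rehearsal and Rhythm Block overlap.
Soloist Overdub starts after Woodwind Rehearsal ends, so Woodwind Rehearsal has no further overlaps.
Soloist Overdub starts after Rhythm Block ends, so Rhythm Block has no further overlaps.
Tech Take starts after Soloist Overdub ends, so Soloist Overdub has no further overlaps.
Brass Tracking starts before Tech Take ends → Tech Take and Brass Tracking overlap.
Brass Run-through starts after Tech Take ends, so Tech Take has no further overlaps.
Brass Run-through starts after Brass Tracking ends, so Brass Tracking has no further overlaps.
Woodwind Session starts before Brass Run-through ends → Brass Run-through and Woodwind Session overlap.

Brass Run-through & Woodwind Session, Brass Tracking & Tech Take, Dress Session & Woodwind Rehearsal, Dress Session & Woodwind Run-through, Rhythm Block & Woodwind Rehearsal, Rhythm Block & Woodwind Run-through, Woodwind Rehearsal & Woodwind Run-through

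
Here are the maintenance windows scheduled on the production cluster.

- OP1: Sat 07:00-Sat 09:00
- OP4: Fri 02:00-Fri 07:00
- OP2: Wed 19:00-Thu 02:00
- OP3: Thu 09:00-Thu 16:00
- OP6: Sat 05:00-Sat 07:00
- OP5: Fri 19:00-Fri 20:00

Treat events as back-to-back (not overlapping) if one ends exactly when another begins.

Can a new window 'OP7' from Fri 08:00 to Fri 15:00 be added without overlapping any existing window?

Yes — the slot is free

OP2: ends Thu 02:00 at or before OP7 starts Fri 08:00 → clear.
OP3: ends Thu 16:00 at or before OP7 starts Fri 08:00 → clear.
OP4: ends Fri 07:00 at or before OP7 starts Fri 08:00 → clear.
OP5: starts Fri 19:00 at or after OP7 ends Fri 15:00 → clear.
OP6: starts Sat 05:00 at or after OP7 ends Fri 15:00 → clear.
OP1: starts Sat 07:00 at or after OP7 ends Fri 15:00 → clear.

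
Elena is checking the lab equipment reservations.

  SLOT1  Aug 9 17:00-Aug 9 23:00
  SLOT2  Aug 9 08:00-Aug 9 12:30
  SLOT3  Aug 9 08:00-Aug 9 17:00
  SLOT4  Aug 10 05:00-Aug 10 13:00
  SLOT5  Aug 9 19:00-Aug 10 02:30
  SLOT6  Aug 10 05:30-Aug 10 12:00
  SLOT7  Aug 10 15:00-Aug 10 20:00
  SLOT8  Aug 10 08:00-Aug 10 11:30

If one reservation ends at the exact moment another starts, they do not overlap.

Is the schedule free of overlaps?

Sorted by start: SLOT2, SLOT3, SLOT1, SLOT5, SLOT4, SLOT6, SLOT8, SLOT7.
SLOT3 starts before SLOT2 ends → SLOT2 and SLOT3 overlap.
That's a conflict, so the schedule is not conflict-free.

No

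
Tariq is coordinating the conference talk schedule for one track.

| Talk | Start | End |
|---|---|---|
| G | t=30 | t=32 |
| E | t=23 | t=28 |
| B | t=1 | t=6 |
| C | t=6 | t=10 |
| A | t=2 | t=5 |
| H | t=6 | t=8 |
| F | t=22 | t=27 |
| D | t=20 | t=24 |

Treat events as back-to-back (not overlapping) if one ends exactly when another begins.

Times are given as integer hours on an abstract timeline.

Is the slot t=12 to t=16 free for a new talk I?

Yes — the slot is free

B: ends t=6 at or before I starts t=12 → clear.
A: ends t=5 at or before I starts t=12 → clear.
C: ends t=10 at or before I starts t=12 → clear.
H: ends t=8 at or before I starts t=12 → clear.
D: starts t=20 at or after I ends t=16 → clear.
F: starts t=22 at or after I ends t=16 → clear.
E: starts t=23 at or after I ends t=16 → clear.
G: starts t=30 at or after I ends t=16 → clear.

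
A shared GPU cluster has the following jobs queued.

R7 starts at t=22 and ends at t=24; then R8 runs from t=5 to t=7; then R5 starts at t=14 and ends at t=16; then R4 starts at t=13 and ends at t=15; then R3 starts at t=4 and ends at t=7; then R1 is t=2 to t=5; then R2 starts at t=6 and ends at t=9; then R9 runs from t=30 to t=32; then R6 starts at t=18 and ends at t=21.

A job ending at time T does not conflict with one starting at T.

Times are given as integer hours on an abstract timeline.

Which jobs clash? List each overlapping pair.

R1 & R3, R2 & R3, R2 & R8, R3 & R8, R4 & R5

Sorted by start: R1, R3, R8, R2, R4, R5, R6, R7, R9.
R3 starts before R1 ends → R1 and R3 overlap.
R8 starts exactly when R1 ends (back-to-back, no overlap), so nothing later overlaps R1 either.
R8 starts before R3 ends → R3 and R8 overlap.
R2 starts before R3 ends → R3 and R2 overlap.
R4 starts after R3 ends, so nothing later overlaps R3 either.
R2 starts before R8 ends → R8 and R2 overlap.
R4 starts after R8 ends, so nothing later overlaps R8 either.
R4 starts after R2 ends, so nothing later overlaps R2 either.
R5 starts before R4 ends → R4 and R5 overlap.
R6 starts after R4 ends, so nothing later overlaps R4 either.
R6 starts after R5 ends, so nothing later overlaps R5 either.
R7 starts after R6 ends, so nothing later overlaps R6 either.
R9 starts after R7 ends.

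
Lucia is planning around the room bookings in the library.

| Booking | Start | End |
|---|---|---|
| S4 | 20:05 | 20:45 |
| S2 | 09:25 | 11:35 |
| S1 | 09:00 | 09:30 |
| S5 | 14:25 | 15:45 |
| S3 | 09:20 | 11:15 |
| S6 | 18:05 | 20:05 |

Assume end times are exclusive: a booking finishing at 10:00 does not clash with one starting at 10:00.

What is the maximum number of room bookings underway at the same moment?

Walk through starts and ends in time order (an end at T is processed before a start at T):
09:00 start S1 → 1
09:20 start S3 → 2
09:25 start S2 → 3
09:30 end S1 → 2
11:15 end S3 → 1
11:35 end S2 → 0
14:25 start S5 → 1
15:45 end S5 → 0
18:05 start S6 → 1
20:05 end S6 → 0
20:05 start S4 → 1
20:45 end S4 → 0
Peak is 3, at 09:25 (S1, S2, S3).

3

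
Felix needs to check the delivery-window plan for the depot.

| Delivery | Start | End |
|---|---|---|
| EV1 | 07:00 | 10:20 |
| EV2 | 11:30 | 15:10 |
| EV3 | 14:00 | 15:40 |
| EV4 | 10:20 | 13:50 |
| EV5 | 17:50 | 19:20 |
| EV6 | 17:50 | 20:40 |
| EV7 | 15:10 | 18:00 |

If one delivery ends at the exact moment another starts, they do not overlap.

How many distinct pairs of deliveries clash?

Sorted by start: EV1, EV4, EV2, EV3, EV7, EV5, EV6.
EV4 starts exactly when EV1 ends (back-to-back, no overlap); EV1 is clear from here.
EV2 starts before EV4 ends → EV4 and EV2 overlap.
EV3 starts after EV4 ends; EV4 is clear from here.
EV3 starts before EV2 ends → EV2 and EV3 overlap.
EV7 starts exactly when EV2 ends (back-to-back, no overlap); EV2 is clear from here.
EV7 starts before EV3 ends → EV3 and EV7 overlap.
EV5 starts after EV3 ends; EV3 is clear from here.
EV5 starts before EV7 ends → EV7 and EV5 overlap.
EV6 starts before EV7 ends → EV7 and EV6 overlap.
EV6 starts before EV5 ends → EV5 and EV6 overlap.
Overlapping pairs: EV2 & EV3, EV2 & EV4, EV3 & EV7, EV5 & EV6, EV5 & EV7, EV6 & EV7 — 6 in total.

6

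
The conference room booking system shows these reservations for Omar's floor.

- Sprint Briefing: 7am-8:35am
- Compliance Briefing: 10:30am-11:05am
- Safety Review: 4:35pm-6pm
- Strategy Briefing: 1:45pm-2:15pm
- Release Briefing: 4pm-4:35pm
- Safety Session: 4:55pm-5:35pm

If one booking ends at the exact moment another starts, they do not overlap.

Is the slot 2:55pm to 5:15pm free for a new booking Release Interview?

No — it overlaps Release Briefing, Safety Review, Safety Session

Sprint Briefing: ends 8:35am at or before Release Interview starts 2:55pm → clear.
Compliance Briefing: ends 11:05am at or before Release Interview starts 2:55pm → clear.
Strategy Briefing: ends 2:15pm at or before Release Interview starts 2:55pm → clear.
Release Briefing: starts 4pm before Release Interview ends 5:15pm, and ends 4:35pm after Release Interview starts 2:55pm → overlap.
Safety Review: starts 4:35pm before Release Interview ends 5:15pm, and ends 6pm after Release Interview starts 2:55pm → overlap.
Safety Session: starts 4:55pm before Release Interview ends 5:15pm, and ends 5:35pm after Release Interview starts 2:55pm → overlap.
Release Interview overlaps Safety Review, Release Briefing, Safety Session.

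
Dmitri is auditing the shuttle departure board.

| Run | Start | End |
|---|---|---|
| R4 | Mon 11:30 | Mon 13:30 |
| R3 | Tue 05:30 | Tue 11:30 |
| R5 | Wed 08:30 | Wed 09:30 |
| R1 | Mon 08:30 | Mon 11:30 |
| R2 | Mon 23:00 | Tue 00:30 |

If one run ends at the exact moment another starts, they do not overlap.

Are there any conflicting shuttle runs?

No

Sorted by start: R1, R4, R2, R3, R5.
R4 starts exactly when R1 ends (back-to-back, no overlap); R1 is clear from here.
R2 starts after R4 ends; R4 is clear from here.
R3 starts after R2 ends; R2 is clear from here.
R5 starts after R3 ends.
Every pair is clear; the schedule has no overlaps.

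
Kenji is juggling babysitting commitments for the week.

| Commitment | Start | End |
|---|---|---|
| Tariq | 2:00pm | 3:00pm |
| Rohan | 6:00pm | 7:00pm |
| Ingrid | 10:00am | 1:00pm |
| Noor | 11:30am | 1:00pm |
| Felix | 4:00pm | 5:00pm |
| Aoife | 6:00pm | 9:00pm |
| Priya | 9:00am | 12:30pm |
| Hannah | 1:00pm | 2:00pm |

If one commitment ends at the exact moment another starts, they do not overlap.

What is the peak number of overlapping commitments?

3

Walk through starts and ends in time order (an end at T is processed before a start at T):
9:00am start Priya → 1
10:00am start Ingrid → 2
11:30am start Noor → 3
12:30pm end Priya → 2
1:00pm end Ingrid → 1
1:00pm end Noor → 0
1:00pm start Hannah → 1
2:00pm end Hannah → 0
2:00pm start Tariq → 1
3:00pm end Tariq → 0
4:00pm start Felix → 1
5:00pm end Felix → 0
6:00pm start Aoife → 1
6:00pm start Rohan → 2
7:00pm end Rohan → 1
9:00pm end Aoife → 0
Peak is 3, at 11:30am (Ingrid, Noor, Priya).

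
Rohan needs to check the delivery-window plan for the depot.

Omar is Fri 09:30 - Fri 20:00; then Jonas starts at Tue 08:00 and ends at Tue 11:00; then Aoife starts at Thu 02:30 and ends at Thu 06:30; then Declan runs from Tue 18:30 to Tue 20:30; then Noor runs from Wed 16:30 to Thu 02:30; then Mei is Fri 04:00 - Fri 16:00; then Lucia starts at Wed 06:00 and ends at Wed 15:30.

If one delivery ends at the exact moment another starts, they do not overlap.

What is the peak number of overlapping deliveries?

2

Walk through starts and ends in time order (an end at T is processed before a start at T):
Tue 08:00 start Jonas → 1
Tue 11:00 end Jonas → 0
Tue 18:30 start Declan → 1
Tue 20:30 end Declan → 0
Wed 06:00 start Lucia → 1
Wed 15:30 end Lucia → 0
Wed 16:30 start Noor → 1
Thu 02:30 end Noor → 0
Thu 02:30 start Aoife → 1
Thu 06:30 end Aoife → 0
Fri 04:00 start Mei → 1
Fri 09:30 start Omar → 2
Fri 16:00 end Mei → 1
Fri 20:00 end Omar → 0
Peak is 2, at Fri 09:30 (Mei, Omar).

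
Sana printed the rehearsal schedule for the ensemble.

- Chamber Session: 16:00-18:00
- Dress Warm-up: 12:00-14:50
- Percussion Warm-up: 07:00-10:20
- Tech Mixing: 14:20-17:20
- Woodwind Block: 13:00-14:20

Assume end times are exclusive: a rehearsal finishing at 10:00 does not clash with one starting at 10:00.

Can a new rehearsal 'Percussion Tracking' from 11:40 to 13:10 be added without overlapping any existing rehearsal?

Percussion Warm-up: ends 10:20 at or before Percussion Tracking starts 11:40 → clear.
Dress Warm-up: starts 12:00 before Percussion Tracking ends 13:10, and ends 14:50 after Percussion Tracking starts 11:40 → overlap.
Woodwind Block: starts 13:00 before Percussion Tracking ends 13:10, and ends 14:20 after Percussion Tracking starts 11:40 → overlap.
Tech Mixing: starts 14:20 at or after Percussion Tracking ends 13:10 → clear.
Chamber Session: starts 16:00 at or after Percussion Tracking ends 13:10 → clear.
Percussion Tracking overlaps Woodwind Block, Dress Warm-up.

No — it overlaps Dress Warm-up, Woodwind Block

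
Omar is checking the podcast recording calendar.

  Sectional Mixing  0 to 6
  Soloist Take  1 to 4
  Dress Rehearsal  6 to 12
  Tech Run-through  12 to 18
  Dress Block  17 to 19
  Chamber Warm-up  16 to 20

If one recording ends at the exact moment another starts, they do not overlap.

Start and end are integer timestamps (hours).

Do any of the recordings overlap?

Sorted by start: Sectional Mixing, Soloist Take, Dress Rehearsal, Tech Run-through, Chamber Warm-up, Dress Block.
Soloist Take starts before Sectional Mixing ends → Sectional Mixing and Soloist Take overlap.
That's a conflict, so the schedule is not conflict-free.

Yes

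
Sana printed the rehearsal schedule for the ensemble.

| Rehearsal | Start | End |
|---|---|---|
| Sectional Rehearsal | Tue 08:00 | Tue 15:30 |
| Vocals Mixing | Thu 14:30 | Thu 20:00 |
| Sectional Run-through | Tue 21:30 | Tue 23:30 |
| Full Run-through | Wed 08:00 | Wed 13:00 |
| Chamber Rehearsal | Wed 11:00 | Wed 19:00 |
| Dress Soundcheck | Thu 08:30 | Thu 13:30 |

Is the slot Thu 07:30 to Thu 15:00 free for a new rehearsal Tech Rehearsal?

Sectional Rehearsal: ends Tue 15:30 at or before Tech Rehearsal starts Thu 07:30 → clear.
Sectional Run-through: ends Tue 23:30 at or before Tech Rehearsal starts Thu 07:30 → clear.
Full Run-through: ends Wed 13:00 at or before Tech Rehearsal starts Thu 07:30 → clear.
Chamber Rehearsal: ends Wed 19:00 at or before Tech Rehearsal starts Thu 07:30 → clear.
Dress Soundcheck: starts Thu 08:30 before Tech Rehearsal ends Thu 15:00, and ends Thu 13:30 after Tech Rehearsal starts Thu 07:30 → overlap.
Vocals Mixing: starts Thu 14:30 before Tech Rehearsal ends Thu 15:00, and ends Thu 20:00 after Tech Rehearsal starts Thu 07:30 → overlap.
Tech Rehearsal overlaps Dress Soundcheck, Vocals Mixing.

No — it overlaps Dress Soundcheck, Vocals Mixing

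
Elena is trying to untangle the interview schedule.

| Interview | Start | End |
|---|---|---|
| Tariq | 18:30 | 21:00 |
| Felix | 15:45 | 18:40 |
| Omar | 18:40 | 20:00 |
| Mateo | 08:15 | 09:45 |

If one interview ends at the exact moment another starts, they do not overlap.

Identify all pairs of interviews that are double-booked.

Felix & Tariq, Omar & Tariq

Check each pair: they overlap iff neither finishes before the other starts.
Sorted by start: Mateo, Felix, Tariq, Omar.
Felix starts after Mateo ends, so nothing later overlaps Mateo either.
Tariq starts before Felix ends → Felix and Tariq overlap.
Omar starts exactly when Felix ends (back-to-back, no overlap).
Omar starts before Tariq ends → Tariq and Omar overlap.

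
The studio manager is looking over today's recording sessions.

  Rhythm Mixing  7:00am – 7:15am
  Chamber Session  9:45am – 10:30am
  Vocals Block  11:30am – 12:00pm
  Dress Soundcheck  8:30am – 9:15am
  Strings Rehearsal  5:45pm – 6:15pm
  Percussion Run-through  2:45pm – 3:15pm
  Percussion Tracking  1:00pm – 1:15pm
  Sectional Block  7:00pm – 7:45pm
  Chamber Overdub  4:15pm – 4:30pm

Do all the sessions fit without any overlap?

Sorted by start: Rhythm Mixing, Dress Soundcheck, Chamber Session, Vocals Block, Percussion Tracking, Percussion Run-through, Chamber Overdub, Strings Rehearsal, Sectional Block.
Dress Soundcheck starts after Rhythm Mixing ends, so nothing later overlaps Rhythm Mixing either.
Chamber Session starts after Dress Soundcheck ends, so nothing later overlaps Dress Soundcheck either.
Vocals Block starts after Chamber Session ends, so nothing later overlaps Chamber Session either.
Percussion Tracking starts after Vocals Block ends, so nothing later overlaps Vocals Block either.
Percussion Run-through starts after Percussion Tracking ends, so nothing later overlaps Percussion Tracking either.
Chamber Overdub starts after Percussion Run-through ends, so nothing later overlaps Percussion Run-through either.
Strings Rehearsal starts after Chamber Overdub ends, so nothing later overlaps Chamber Overdub either.
Sectional Block starts after Strings Rehearsal ends.
Every pair is clear; the schedule has no overlaps.

Yes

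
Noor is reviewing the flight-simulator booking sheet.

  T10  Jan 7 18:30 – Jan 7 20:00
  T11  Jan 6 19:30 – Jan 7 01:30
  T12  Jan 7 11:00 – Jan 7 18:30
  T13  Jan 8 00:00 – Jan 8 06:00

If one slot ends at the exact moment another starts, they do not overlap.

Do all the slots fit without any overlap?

Yes

Two intervals overlap when each starts before the other ends.
Sorted by start: T11, T12, T10, T13.
T12 starts after T11 ends, so T11 has no further overlaps.
T10 starts exactly when T12 ends (back-to-back, no overlap), so T12 has no further overlaps.
T13 starts after T10 ends.
Every pair is clear; the schedule has no overlaps.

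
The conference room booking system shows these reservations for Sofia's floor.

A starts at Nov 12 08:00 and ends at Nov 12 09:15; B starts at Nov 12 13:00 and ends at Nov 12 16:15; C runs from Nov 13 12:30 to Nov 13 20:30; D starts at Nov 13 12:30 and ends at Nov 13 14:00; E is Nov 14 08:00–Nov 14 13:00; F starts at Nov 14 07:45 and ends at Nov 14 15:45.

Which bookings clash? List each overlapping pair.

Sorted by start: A, B, C, D, F, E.
B starts after A ends; A is clear from here.
C starts after B ends; B is clear from here.
D starts before C ends → C and D overlap.
F starts after C ends; C is clear from here.
F starts after D ends; D is clear from here.
E starts before F ends → F and E overlap.

C & D, E & F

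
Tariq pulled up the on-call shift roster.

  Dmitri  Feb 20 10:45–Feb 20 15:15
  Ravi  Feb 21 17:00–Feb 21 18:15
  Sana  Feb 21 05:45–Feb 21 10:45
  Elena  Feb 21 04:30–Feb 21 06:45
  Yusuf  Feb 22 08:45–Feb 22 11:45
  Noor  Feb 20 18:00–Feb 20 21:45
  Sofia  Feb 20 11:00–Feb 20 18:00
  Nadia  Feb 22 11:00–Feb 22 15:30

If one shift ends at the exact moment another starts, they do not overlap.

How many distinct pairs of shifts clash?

3

Sorted by start: Dmitri, Sofia, Noor, Elena, Sana, Ravi, Yusuf, Nadia.
Sofia starts before Dmitri ends → Dmitri and Sofia overlap.
Noor starts after Dmitri ends — done with Dmitri.
Noor starts exactly when Sofia ends (back-to-back, no overlap) — done with Sofia.
Elena starts after Noor ends — done with Noor.
Sana starts before Elena ends → Elena and Sana overlap.
Ravi starts after Elena ends — done with Elena.
Ravi starts after Sana ends — done with Sana.
Yusuf starts after Ravi ends — done with Ravi.
Nadia starts before Yusuf ends → Yusuf and Nadia overlap.
Overlapping pairs: Dmitri & Sofia, Elena & Sana, Nadia & Yusuf — 3 in total.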